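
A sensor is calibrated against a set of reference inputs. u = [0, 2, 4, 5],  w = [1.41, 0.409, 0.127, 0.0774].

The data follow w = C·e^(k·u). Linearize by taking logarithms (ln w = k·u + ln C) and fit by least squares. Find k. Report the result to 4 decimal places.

k = -0.5838

Linearized form: ln w = k·u + ln C. From the 4 transformed points,
Σu = 11.0000, Σ(u)² = 45.0000, Σln w = -5.1728, Σu·ln w = -22.8362.
Equations: 45.0000·k + 11.0000·ln C = -22.8362;  11.0000·k + 4·ln C = -5.1728.
Δ = 45.0000·4 − (11.0000)² = 59.0000; k = (-22.8362·4 − 11.0000·-5.1728)/59.0000 = -0.58380, ln C = (45.0000·-5.1728 − 11.0000·-22.8362)/59.0000 = 0.31225.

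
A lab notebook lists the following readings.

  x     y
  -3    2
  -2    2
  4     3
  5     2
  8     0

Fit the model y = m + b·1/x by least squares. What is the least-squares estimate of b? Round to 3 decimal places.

b = -0.111

Compute the Gram sums: Σ1 = 5, Σ1/x = -31/120, Σ1/x·1/x = 6901/14400.
Right-hand side: Σy = 9, Σ1/x·y = -31/60.
So AᵀA·[m, b]ᵀ = Aᵀy: [[5, -31/120]; [-31/120, 6901/14400]]·[m, b]ᵀ = [9, -31/60]ᵀ.
Eliminating b: (6901/14400)·(row 1) − (-31/120)·(row 2) gives (4193/1800)·m = (6901/14400)·9 − (-31/120)·(-31/60) = 60187/14400, so m = 60187/33544.
Then b = ((-31/60) − (-31/120)·(60187/33544))/(6901/14400) = -465/4193.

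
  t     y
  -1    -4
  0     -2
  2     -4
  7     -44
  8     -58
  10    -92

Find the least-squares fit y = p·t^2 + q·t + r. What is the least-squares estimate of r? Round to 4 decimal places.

Entries of XᵀX: Σt^2·t^2 = 16514, Σt^2·t = 1862, Σt^2 = 218, Σt·t = 218, Σt = 26, Σ1 = 6.
Moment sums: Σt^2·y = -15088, Σt·y = -1696, Σy = -204.
XᵀX·[p, q, r]ᵀ = Xᵀy becomes [[16514, 1862, 218]; [1862, 218, 26]; [218, 26, 6]]·[p, q, r]ᵀ = [-15088, -1696, -204]ᵀ.
Solving the 3×3 system (Gaussian elimination) gives p = -1, q = 1, r = -2.

r = -2.0000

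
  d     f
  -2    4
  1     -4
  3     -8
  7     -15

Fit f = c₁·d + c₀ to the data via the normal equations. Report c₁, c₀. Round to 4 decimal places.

Setting ∂/∂c₁ … = 0 gives: 63·c₁ + 9·c₀ = -141;  9·c₁ + 4·c₀ = -23.
Δ = 63·4 − 9² = 171.
c₁ = ((-141)·4 − 9·(-23))/171 = -119/57; c₀ = (63·(-23) − 9·(-141))/171 = -20/19.

c₁ = -2.0877, c₀ = -1.0526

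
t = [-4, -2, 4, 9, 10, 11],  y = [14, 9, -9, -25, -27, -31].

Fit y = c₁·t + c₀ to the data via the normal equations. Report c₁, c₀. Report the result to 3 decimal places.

c₁ = -3.010, c₀ = 2.545

The normal system MᵀM·[c₁, c₀]ᵀ = Mᵀy is [[338, 28]; [28, 6]]·[c₁, c₀]ᵀ = [-946, -69]ᵀ.
det = 338·6 − 28² = 1244.
c₁ = ((-946)·6 − 28·(-69))/1244 = -936/311; c₀ = (338·(-69) − 28·(-946))/1244 = 1583/622.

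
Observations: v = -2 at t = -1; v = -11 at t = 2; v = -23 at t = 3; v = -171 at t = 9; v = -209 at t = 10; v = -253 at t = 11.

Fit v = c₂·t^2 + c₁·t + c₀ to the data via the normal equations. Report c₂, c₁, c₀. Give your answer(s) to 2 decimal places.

c₂ = -1.97, c₁ = -1.12, c₀ = -1.23

From the data, Σt^2·t^2 = 31300, Σt^2·t = 3094, Σt^2 = 316, Σt·t = 316, Σt = 34, Σ1 = 6.
Right-hand side: Σt^2·v = -65617, Σt·v = -6501, Σv = -669.
So XᵀX·[c₂, c₁, c₀]ᵀ = Xᵀv: [[31300, 3094, 316]; [3094, 316, 34]; [316, 34, 6]]·[c₂, c₁, c₀]ᵀ = [-65617, -6501, -669]ᵀ.
Row-reducing yields c₂ = -9223/4674, c₁ = -5237/4674, c₀ = -955/779.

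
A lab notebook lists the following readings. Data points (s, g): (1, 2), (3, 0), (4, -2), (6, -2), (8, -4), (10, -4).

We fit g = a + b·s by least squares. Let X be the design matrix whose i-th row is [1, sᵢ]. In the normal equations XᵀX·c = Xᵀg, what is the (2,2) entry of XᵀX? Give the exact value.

226

Row 2 ↔ basis s, column 2 ↔ basis s, so (XᵀX)_{2,2} = Σᵢ (s)·(s) = (1)·(1) + (3)·(3) + (4)·(4) + (6)·(6) + (8)·(8) + (10)·(10) = 226.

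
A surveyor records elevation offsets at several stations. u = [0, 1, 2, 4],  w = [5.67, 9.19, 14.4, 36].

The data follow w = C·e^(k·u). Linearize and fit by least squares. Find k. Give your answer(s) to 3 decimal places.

k = 0.461

Linearized form: ln w = k·u + ln C. From the 4 transformed points,
XᵀX = [[21.0000, 7.0000]; [7.0000, 4]], rhs = [21.8866, 10.2041]ᵀ  (here Σu = 7.0000, Σ(u)² = 21.0000, Σln w = 10.2041, Σu·ln w = 21.8866).
Solving (det = 35.0000): k = 0.46052, ln C = 1.74510.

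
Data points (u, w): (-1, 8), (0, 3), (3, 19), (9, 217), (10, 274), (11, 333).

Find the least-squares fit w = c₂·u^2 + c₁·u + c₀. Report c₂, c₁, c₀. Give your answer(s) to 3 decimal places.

c₂ = 3.057, c₁ = -3.518, c₀ = 2.114

The normal system XᵀX·[c₂, c₁, c₀]ᵀ = Xᵀw is [[31284, 3086, 312]; [3086, 312, 32]; [312, 32, 6]]·[c₂, c₁, c₀]ᵀ = [85449, 8405, 854]ᵀ.
Solving the 3×3 system (Gaussian elimination) gives c₂ = 487931/159594, c₁ = -187141/53198, c₀ = 168695/79797.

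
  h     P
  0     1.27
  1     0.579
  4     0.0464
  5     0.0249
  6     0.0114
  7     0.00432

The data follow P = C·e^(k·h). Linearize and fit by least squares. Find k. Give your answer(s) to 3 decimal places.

Linearized form: ln P = k·h + ln C. From the 6 transformed points,
Σh = 23.0000, Σ(h)² = 127.0000, Σln P = -16.9894, Σh·ln P = -96.2491.
Normal system: [[127.0000, 23.0000]; [23.0000, 6]]·[k, ln C]ᵀ = [-96.2491, -16.9894]ᵀ.
Slope k = (n·Σh·ln P − Σh·Σln P)/(n·Σ(h)² − (Σh)²) = (6·-96.2491 − 23.0000·-16.9894)/233.0000 = -0.80145; ln C = (Σln P − k·Σh)/n = 0.24065.

k = -0.801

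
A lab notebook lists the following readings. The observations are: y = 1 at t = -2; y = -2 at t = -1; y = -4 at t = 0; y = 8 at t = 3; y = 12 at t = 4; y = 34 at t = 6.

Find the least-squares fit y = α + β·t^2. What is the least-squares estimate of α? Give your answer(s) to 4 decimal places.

Normal-equation sums: Σ1 = 6, Σt^2 = 66, Σt^2·t^2 = 1650.
Moment sums: Σy = 49, Σt^2·y = 1490.
So AᵀA·[α, β]ᵀ = Aᵀy: [[6, 66]; [66, 1650]]·[α, β]ᵀ = [49, 1490]ᵀ.
Δ = 6·1650 − 66² = 5544.
α = (49·1650 − 66·1490)/5544 = -265/84; β = (6·1490 − 66·49)/5544 = 317/308.

α = -3.1548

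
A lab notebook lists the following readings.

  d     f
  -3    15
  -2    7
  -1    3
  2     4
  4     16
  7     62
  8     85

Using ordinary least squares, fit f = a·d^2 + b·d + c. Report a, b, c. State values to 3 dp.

Compute the Gram sums: Σd^2·d^2 = 6867, Σd^2·d = 891, Σd^2 = 147, Σd·d = 147, Σd = 15, Σ1 = 7.
And Σd^2·f = 8916, Σd·f = 1124, Σf = 192.
So AᵀA·[a, b, c]ᵀ = Aᵀf: [[6867, 891, 147]; [891, 147, 15]; [147, 15, 7]]·[a, b, c]ᵀ = [8916, 1124, 192]ᵀ.
Solving the 3×3 system (Gaussian elimination) gives a = 813/553, b = -277/237, c = -520/553.

a = 1.470, b = -1.169, c = -0.940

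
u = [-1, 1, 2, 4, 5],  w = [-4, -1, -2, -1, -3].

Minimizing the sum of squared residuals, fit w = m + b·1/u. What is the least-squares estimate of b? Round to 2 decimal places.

Compute the Gram sums: Σ1 = 5, Σ1/u = 19/20, Σ1/u·1/u = 941/400.
And Σw = -11, Σ1/u·w = 23/20.
MᵀM·[m, b]ᵀ = Mᵀw becomes [[5, 19/20]; [19/20, 941/400]]·[m, b]ᵀ = [-11, 23/20]ᵀ.
Eliminating b: (941/400)·(row 1) − (19/20)·(row 2) gives (543/50)·m = (941/400)·(-11) − (19/20)·(23/20) = -2697/100, so m = -899/362.
Then b = ((23/20) − (19/20)·(-899/362))/(941/400) = 270/181.

b = 1.49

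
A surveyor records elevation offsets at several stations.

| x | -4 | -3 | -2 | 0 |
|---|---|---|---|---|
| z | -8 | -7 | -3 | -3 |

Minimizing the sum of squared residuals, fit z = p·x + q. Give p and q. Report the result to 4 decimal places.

p = 1.3429, q = -2.2286

Entries of MᵀM: Σx·x = 29, Σx = -9, Σ1 = 4.
And Σx·z = 59, Σz = -21.
Normal equations: [[29, -9]; [-9, 4]]·[p, q]ᵀ = [59, -21]ᵀ.
det = 29·4 − (-9)² = 35.
p = (59·4 − (-9)·(-21))/35 = 47/35; q = (29·(-21) − (-9)·59)/35 = -78/35.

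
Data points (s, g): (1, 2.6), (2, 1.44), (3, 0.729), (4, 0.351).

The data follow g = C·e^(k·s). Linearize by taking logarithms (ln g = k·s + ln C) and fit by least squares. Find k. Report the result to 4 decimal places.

Let Y = ln g. Fitting Y = k·s + ln C by least squares:
Σs = 10.0000, Σ(s)² = 30.0000, Σln g = -0.0429, Σs·ln g = -3.4513.
Equations: 30.0000·k + 10.0000·ln C = -3.4513;  10.0000·k + 4·ln C = -0.0429.
Δ = 30.0000·4 − (10.0000)² = 20.0000; k = (-3.4513·4 − 10.0000·-0.0429)/20.0000 = -0.66882, ln C = (30.0000·-0.0429 − 10.0000·-3.4513)/20.0000 = 1.66132.

k = -0.6688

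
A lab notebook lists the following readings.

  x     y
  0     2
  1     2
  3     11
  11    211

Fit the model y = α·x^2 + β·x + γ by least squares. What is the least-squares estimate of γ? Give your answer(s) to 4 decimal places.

Normal-equation sums: Σx^2·x^2 = 14723, Σx^2·x = 1359, Σx^2 = 131, Σx·x = 131, Σx = 15, Σ1 = 4.
Moment sums: Σx^2·y = 25632, Σx·y = 2356, Σy = 226.
Inverting the 3×3 Gram matrix, [α, β, γ]ᵀ = [4133/2066, -81713/26858, 32138/13429]ᵀ.

γ = 2.3932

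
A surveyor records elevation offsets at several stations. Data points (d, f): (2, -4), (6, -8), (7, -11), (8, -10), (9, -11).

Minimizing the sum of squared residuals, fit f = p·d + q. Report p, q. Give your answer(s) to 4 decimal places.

p = -1.0411, q = -2.1370

Setting ∂/∂p … = 0 gives: 234·p + 32·q = -312;  32·p + 5·q = -44.
(Σd·d = 234, Σd = 32, Σ1 = 5, Σd·f = -312, Σf = -44.)
det = 234·5 − 32² = 146.
p = ((-312)·5 − 32·(-44))/146 = -76/73; q = (234·(-44) − 32·(-312))/146 = -156/73.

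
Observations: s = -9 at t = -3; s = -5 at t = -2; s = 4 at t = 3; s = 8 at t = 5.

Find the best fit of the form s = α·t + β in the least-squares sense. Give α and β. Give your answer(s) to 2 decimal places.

XᵀX·[α, β]ᵀ = Xᵀs reads: 47·α + 3·β = 89;  3·α + 4·β = -2.
det = 47·4 − 3² = 179.
α = (89·4 − 3·(-2))/179 = 362/179; β = (47·(-2) − 3·89)/179 = -361/179.

α = 2.02, β = -2.02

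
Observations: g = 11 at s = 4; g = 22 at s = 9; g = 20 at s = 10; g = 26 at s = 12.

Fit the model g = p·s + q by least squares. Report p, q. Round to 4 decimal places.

The normal equations are: 341·p + 35·q = 754;  35·p + 4·q = 79.
(Σs·s = 341, Σs = 35, Σ1 = 4, Σs·g = 754, Σg = 79.)
Eliminating q: 4·(row 1) − 35·(row 2) gives 139·p = 4·754 − 35·79 = 251, so p = 251/139.
Then q = (79 − 35·(251/139))/4 = 549/139.

p = 1.8058, q = 3.9496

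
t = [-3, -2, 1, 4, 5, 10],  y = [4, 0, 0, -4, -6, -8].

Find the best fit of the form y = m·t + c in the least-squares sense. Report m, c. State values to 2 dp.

Entries of MᵀM: Σt·t = 155, Σt = 15, Σ1 = 6.
Moment sums: Σt·y = -138, Σy = -14.
MᵀM·[m, c]ᵀ = Mᵀy becomes [[155, 15]; [15, 6]]·[m, c]ᵀ = [-138, -14]ᵀ.
Determinant 155·6 − 15² = 705.
m = ((-138)·6 − 15·(-14))/705 = -206/235; c = (155·(-14) − 15·(-138))/705 = -20/141.

m = -0.88, c = -0.14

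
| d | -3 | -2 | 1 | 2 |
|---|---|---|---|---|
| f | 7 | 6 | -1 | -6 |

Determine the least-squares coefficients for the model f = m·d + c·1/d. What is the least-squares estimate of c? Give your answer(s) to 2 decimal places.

Normal-equation sums: Σd·d = 18, Σd·1/d = 4, Σ1/d·1/d = 29/18.
Right-hand side: Σd·f = -46, Σ1/d·f = -28/3.
det = 18·(29/18) − 4² = 13.
m = ((-46)·(29/18) − 4·(-28/3))/13 = -331/117; c = (18·(-28/3) − 4·(-46))/13 = 16/13.

c = 1.23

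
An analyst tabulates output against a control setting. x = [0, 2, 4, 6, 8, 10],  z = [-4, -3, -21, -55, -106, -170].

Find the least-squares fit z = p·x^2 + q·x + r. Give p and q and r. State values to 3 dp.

From the data, Σx^2·x^2 = 15664, Σx^2·x = 1800, Σx^2 = 220, Σx·x = 220, Σx = 30, Σ1 = 6.
For Aᵀz: Σx^2·z = -26112, Σx·z = -2968, Σz = -359.
Normal equations: [[15664, 1800, 220]; [1800, 220, 30]; [220, 30, 6]]·[p, q, r]ᵀ = [-26112, -2968, -359]ᵀ.
Inverting the 3×3 Gram matrix, [p, q, r]ᵀ = [-457/224, 2041/560, -13/4]ᵀ.

p = -2.040, q = 3.645, r = -3.250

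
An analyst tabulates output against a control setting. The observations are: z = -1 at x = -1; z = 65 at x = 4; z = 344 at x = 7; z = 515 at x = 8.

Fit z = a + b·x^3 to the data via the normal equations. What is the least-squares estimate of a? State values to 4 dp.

a = 0.1960

Sums needed: Σ1 = 4, Σx^3 = 918, Σx^3·x^3 = 383890.
Moment sums: Σz = 923, Σx^3·z = 385833.
Normal equations: [[4, 918]; [918, 383890]]·[a, b]ᵀ = [923, 385833]ᵀ.
det = 4·383890 − 918² = 692836.
a = (923·383890 − 918·385833)/692836 = 33944/173209; b = (4·385833 − 918·923)/692836 = 348009/346418.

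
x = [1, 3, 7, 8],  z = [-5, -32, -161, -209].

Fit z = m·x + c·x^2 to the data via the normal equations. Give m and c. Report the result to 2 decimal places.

With design matrix A, AᵀA = [[123, 883]; [883, 6579]] and Aᵀz = [-2900, -21558]ᵀ.
Eliminating c: 6579·(row 1) − 883·(row 2) gives 29528·m = 6579·(-2900) − 883·(-21558) = -43386, so m = -21693/14764.
Then c = ((-21558) − 883·(-21693/14764))/6579 = -45467/14764.

m = -1.47, c = -3.08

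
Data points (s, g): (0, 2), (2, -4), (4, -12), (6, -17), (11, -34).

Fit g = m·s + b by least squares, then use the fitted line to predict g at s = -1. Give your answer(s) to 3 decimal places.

ĝ = 5.326

MᵀM·[m, b]ᵀ = Mᵀg reads: 177·m + 23·b = -532;  23·m + 5·b = -65.
(Σs·s = 177, Σs = 23, Σ1 = 5, Σs·g = -532, Σg = -65.)
Determinant 177·5 − 23² = 356.
m = ((-532)·5 − 23·(-65))/356 = -1165/356; b = (177·(-65) − 23·(-532))/356 = 731/356.
At s = -1: ĝ = (-1165/356)·(-1) + (731/356)·(1) = 474/89.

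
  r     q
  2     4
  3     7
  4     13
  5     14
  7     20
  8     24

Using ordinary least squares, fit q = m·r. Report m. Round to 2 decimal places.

m = 2.89

From the data, Σr·r = 167.
Right-hand side: Σr·q = 483.
AᵀA·[m]ᵀ = Aᵀq becomes [[167]]·[m]ᵀ = [483]ᵀ.
m = 483/167 = 2.89222.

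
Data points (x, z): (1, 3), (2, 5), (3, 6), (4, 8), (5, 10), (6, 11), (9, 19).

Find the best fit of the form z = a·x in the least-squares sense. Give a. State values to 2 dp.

a = 2.03

Setting ∂/∂a … = 0 gives: 172·a = 350.
(Σx·x = 172, Σx·z = 350.)
Hence a = 350 / 172 ≈ 2.03488.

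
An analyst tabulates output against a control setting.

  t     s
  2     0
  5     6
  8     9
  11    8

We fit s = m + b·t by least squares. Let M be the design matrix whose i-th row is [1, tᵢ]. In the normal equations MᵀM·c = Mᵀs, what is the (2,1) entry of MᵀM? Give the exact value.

26

Row 2 ↔ basis t, column 1 ↔ basis 1, so (MᵀM)_{2,1} = Σᵢ t = (2)·(1) + (5)·(1) + (8)·(1) + (11)·(1) = 26.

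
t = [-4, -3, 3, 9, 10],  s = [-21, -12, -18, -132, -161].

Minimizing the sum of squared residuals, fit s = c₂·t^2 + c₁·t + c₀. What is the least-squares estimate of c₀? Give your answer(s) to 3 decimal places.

c₀ = -1.532

The normal equations are: 16979·c₂ + 1665·c₁ + 215·c₀ = -27398;  1665·c₂ + 215·c₁ + 15·c₀ = -2732;  215·c₂ + 15·c₁ + 5·c₀ = -344.
(Σt^2·t^2 = 16979, Σt^2·t = 1665, Σt^2 = 215, Σt·t = 215, Σt = 15, Σ1 = 5, Σt^2·s = -27398, Σt·s = -2732, Σs = -344.)
Inverting the 3×3 Gram matrix, [c₂, c₁, c₀]ᵀ = [-401/269, -284/269, -2061/1345]ᵀ.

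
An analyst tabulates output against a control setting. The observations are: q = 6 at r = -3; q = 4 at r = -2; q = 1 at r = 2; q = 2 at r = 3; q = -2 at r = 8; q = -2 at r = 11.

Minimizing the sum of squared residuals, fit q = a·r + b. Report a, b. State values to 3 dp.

Setting ∂/∂a … = 0 gives: 211·a + 19·b = -56;  19·a + 6·b = 9.
Determinant 211·6 − 19² = 905.
a = ((-56)·6 − 19·9)/905 = -507/905; b = (211·9 − 19·(-56))/905 = 2963/905.

a = -0.560, b = 3.274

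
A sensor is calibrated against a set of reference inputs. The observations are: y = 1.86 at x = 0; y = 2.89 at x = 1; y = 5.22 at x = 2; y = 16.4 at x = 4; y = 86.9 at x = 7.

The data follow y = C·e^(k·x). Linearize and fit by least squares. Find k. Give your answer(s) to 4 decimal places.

k = 0.5565

Taking logs, ln y = k·x + ln C, so regress ln y on x.
Σx = 14.0000, Σ(x)² = 70.0000, Σln y = 10.5964, Σx·ln y = 46.8087.
Equations: 70.0000·k + 14.0000·ln C = 46.8087;  14.0000·k + 5·ln C = 10.5964.
Slope k = (n·Σx·ln y − Σx·Σln y)/(n·Σ(x)² − (Σx)²) = (5·46.8087 − 14.0000·10.5964)/154.0000 = 0.55646; ln C = (Σln y − k·Σx)/n = 0.56120.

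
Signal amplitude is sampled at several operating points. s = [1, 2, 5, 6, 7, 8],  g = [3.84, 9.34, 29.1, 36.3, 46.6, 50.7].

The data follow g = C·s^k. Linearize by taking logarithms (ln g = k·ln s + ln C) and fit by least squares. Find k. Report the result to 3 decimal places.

Let Y = ln g. Fitting Y = k·ln s + ln C by least squares:
Over the data: Σln s = 8.1197, Σ(ln s)² = 14.3918, Σln g = 18.3099, Σln s·ln g = 29.0485.
Normal system: [[14.3918, 8.1197]; [8.1197, 6]]·[k, ln C]ᵀ = [29.0485, 18.3099]ᵀ.
Solving (det = 20.4213): k = 1.25460, ln C = 1.35381.

k = 1.255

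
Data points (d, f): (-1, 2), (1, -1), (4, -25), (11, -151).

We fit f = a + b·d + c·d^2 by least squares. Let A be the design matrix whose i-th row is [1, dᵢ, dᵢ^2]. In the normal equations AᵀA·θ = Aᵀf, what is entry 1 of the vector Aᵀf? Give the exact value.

Entry 1 ↔ basis 1, so (Aᵀf)_{1} = Σᵢ fᵢ = (1)·(2) + (1)·(-1) + (1)·(-25) + (1)·(-151) = -175.

-175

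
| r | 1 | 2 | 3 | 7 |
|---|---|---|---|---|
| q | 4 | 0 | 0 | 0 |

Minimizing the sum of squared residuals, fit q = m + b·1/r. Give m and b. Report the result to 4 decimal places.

The normal equations are: 4·m + (83/42)·b = 4;  (83/42)·m + (2437/1764)·b = 4.
Eliminating b: (2437/1764)·(row 1) − (83/42)·(row 2) gives (953/588)·m = (2437/1764)·4 − (83/42)·4 = -1049/441, so m = -4196/2859.
Then b = (4 − (83/42)·(-4196/2859))/(2437/1764) = 4760/953.

m = -1.4676, b = 4.9948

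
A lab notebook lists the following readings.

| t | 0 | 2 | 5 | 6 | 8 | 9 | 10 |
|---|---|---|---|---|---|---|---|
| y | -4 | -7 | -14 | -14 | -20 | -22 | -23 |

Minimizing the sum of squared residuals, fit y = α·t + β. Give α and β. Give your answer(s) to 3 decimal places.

Entries of MᵀM: Σt·t = 310, Σt = 40, Σ1 = 7.
Right-hand side: Σt·y = -756, Σy = -104.
Δ = 310·7 − 40² = 570.
α = ((-756)·7 − 40·(-104))/570 = -566/285; β = (310·(-104) − 40·(-756))/570 = -200/57.

α = -1.986, β = -3.509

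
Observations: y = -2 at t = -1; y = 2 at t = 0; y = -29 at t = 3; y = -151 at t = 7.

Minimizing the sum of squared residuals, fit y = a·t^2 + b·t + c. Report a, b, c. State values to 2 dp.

a = -2.98, b = -0.85, c = 0.87

Compute the Gram sums: Σt^2·t^2 = 2483, Σt^2·t = 369, Σt^2 = 59, Σt·t = 59, Σt = 9, Σ1 = 4.
For Aᵀy: Σt^2·y = -7662, Σt·y = -1142, Σy = -180.
So AᵀA·[a, b, c]ᵀ = Aᵀy: [[2483, 369, 59]; [369, 59, 9]; [59, 9, 4]]·[a, b, c]ᵀ = [-7662, -1142, -180]ᵀ.
Solving the 3×3 system (Gaussian elimination) gives a = -3981/1336, b = -5693/6680, c = 726/835.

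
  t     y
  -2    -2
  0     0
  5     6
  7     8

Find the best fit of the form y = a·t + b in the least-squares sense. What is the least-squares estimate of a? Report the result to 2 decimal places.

Setting ∂/∂a … = 0 gives: 78·a + 10·b = 90;  10·a + 4·b = 12.
Δ = 78·4 − 10² = 212.
a = (90·4 − 10·12)/212 = 60/53; b = (78·12 − 10·90)/212 = 9/53.

a = 1.13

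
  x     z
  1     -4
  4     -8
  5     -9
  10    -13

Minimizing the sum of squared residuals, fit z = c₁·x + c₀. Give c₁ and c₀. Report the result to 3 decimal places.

c₁ = -0.976, c₀ = -3.619

Compute the Gram sums: Σx·x = 142, Σx = 20, Σ1 = 4.
And Σx·z = -211, Σz = -34.
AᵀA·[c₁, c₀]ᵀ = Aᵀz becomes [[142, 20]; [20, 4]]·[c₁, c₀]ᵀ = [-211, -34]ᵀ.
Eliminating c₀: 4·(row 1) − 20·(row 2) gives 168·c₁ = 4·(-211) − 20·(-34) = -164, so c₁ = -41/42.
Then c₀ = ((-34) − 20·(-41/42))/4 = -76/21.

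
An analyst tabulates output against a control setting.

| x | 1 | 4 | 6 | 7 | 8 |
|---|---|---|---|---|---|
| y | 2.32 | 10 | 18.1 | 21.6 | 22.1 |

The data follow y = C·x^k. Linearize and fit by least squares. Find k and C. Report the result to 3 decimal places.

k = 1.120, C = 2.289

Taking logs, ln y = k·ln x + ln C, so regress ln y on ln x.
Σln x = 7.2034, Σ(ln x)² = 13.2429, Σln y = 12.2083, Σln x·ln y = 20.7971.
Normal system: [[13.2429, 7.2034]; [7.2034, 5]]·[k, ln C]ᵀ = [20.7971, 12.2083]ᵀ.
Slope k = (n·Σln x·ln y − Σln x·Σln y)/(n·Σ(ln x)² − (Σln x)²) = (5·20.7971 − 7.2034·12.2083)/14.3252 = 1.11997; ln C = (Σln y − k·Σln x)/n = 0.82814, so C = exp(0.82814) = 2.28906.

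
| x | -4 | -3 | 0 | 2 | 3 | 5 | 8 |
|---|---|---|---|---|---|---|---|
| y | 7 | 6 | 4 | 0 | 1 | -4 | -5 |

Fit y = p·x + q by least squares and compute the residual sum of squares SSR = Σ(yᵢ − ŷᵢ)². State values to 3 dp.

Forming MᵀM = [[127, 11]; [11, 7]] and Mᵀy = [-103, 9]ᵀ gives MᵀM·[p, q]ᵀ = Mᵀy.
Determinant 127·7 − 11² = 768.
p = ((-103)·7 − 11·9)/768 = -205/192; q = (127·9 − 11·(-103))/768 = 569/192.
Residuals: -15/64, -1/6, 199/192, -53/64, 119/96, -13/8, 37/64; SSR = 305/48.

SSR = 6.354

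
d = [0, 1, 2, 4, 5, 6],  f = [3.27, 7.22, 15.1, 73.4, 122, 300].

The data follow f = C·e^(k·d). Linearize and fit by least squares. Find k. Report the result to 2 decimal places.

Taking logs, ln f = k·d + ln C, so regress ln f on d.
Σd = 18.0000, Σ(d)² = 82.0000, Σln f = 20.6801, Σd·ln f = 82.8327.
Equations: 82.0000·k + 18.0000·ln C = 82.8327;  18.0000·k + 6·ln C = 20.6801.
Slope k = (n·Σd·ln f − Σd·Σln f)/(n·Σ(d)² − (Σd)²) = (6·82.8327 − 18.0000·20.6801)/168.0000 = 0.74259; ln C = (Σln f − k·Σd)/n = 1.21891.

k = 0.74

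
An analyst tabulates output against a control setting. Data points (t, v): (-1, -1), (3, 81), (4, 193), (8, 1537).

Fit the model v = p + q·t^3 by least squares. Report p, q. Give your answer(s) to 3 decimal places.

AᵀA·[p, q]ᵀ = Aᵀv reads: 4·p + 602·q = 1810;  602·p + 266970·q = 801484.
Determinant 4·266970 − 602² = 705476.
p = (1810·266970 − 602·801484)/705476 = 180583/176369; q = (4·801484 − 602·1810)/705476 = 529079/176369.

p = 1.024, q = 3.000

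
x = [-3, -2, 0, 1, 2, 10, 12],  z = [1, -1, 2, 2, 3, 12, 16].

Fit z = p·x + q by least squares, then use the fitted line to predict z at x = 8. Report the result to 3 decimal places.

ẑ = 10.498

Sums needed: Σx·x = 262, Σx = 20, Σ1 = 7.
Right-hand side: Σx·z = 319, Σz = 35.
AᵀA·[p, q]ᵀ = Aᵀz becomes [[262, 20]; [20, 7]]·[p, q]ᵀ = [319, 35]ᵀ.
Eliminating q: 7·(row 1) − 20·(row 2) gives 1434·p = 7·319 − 20·35 = 1533, so p = 511/478.
Then q = (35 − 20·(511/478))/7 = 465/239.
At x = 8: ẑ = (511/478)·(8) + (465/239)·(1) = 2509/239.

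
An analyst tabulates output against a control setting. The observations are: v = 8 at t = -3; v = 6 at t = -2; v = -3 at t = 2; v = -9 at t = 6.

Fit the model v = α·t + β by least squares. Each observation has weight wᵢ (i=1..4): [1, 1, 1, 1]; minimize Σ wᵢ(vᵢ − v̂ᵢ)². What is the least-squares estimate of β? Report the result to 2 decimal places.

β = 1.94

AᵀWA·[α, β]ᵀ = AᵀWv reads: 53·α + 3·β = -96;  3·α + 4·β = 2.
(Σwᵢ·t·t = 53, Σwᵢ·t = 3, Σwᵢ·1 = 4, Σwᵢ·t·v = -96, Σwᵢ·v = 2.)
Eliminating β: 4·(row 1) − 3·(row 2) gives 203·α = 4·(-96) − 3·2 = -390, so α = -390/203.
Then β = (2 − 3·(-390/203))/4 = 394/203.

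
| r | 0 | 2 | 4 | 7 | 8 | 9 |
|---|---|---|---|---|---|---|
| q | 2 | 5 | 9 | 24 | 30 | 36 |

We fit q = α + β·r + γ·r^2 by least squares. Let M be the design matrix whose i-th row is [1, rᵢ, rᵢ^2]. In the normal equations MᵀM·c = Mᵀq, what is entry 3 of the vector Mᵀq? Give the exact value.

6176

Entry 3 ↔ basis r^2, so (Mᵀq)_{3} = Σᵢ (r^2)·qᵢ = (0)·(2) + (4)·(5) + (16)·(9) + (49)·(24) + (64)·(30) + (81)·(36) = 6176.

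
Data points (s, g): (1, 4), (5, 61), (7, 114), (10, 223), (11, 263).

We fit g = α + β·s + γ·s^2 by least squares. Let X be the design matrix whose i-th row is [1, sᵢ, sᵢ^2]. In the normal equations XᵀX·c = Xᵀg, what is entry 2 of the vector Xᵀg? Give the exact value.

Entry 2 ↔ basis s, so (Xᵀg)_{2} = Σᵢ (s)·gᵢ = (1)·(4) + (5)·(61) + (7)·(114) + (10)·(223) + (11)·(263) = 6230.

6230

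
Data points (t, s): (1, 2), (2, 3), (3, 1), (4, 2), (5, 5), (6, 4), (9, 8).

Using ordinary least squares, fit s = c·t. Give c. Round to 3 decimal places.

Sums needed: Σt·t = 172.
And Σt·s = 140.
c = 140/172 = 0.813953.

c = 0.814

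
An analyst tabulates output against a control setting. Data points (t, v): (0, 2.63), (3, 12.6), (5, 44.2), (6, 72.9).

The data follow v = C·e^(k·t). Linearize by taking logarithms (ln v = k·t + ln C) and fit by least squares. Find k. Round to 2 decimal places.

Linearized form: ln v = k·t + ln C. From the 4 transformed points,
XᵀX = [[70.0000, 14.0000]; [14.0000, 4]], rhs = [52.2792, 11.5785]ᵀ  (here Σt = 14.0000, Σ(t)² = 70.0000, Σln v = 11.5785, Σt·ln v = 52.2792).
Slope k = (n·Σt·ln v − Σt·Σln v)/(n·Σ(t)² − (Σt)²) = (4·52.2792 − 14.0000·11.5785)/84.0000 = 0.55974; ln C = (Σln v − k·Σt)/n = 0.93554.

k = 0.56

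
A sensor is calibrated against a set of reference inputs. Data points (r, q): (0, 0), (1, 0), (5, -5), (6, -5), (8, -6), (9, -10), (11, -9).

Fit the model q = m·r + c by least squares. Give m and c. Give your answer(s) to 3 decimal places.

m = -0.925, c = 0.287

Entries of AᵀA: Σr·r = 328, Σr = 40, Σ1 = 7.
And Σr·q = -292, Σq = -35.
So AᵀA·[m, c]ᵀ = Aᵀq: [[328, 40]; [40, 7]]·[m, c]ᵀ = [-292, -35]ᵀ.
Eliminating c: 7·(row 1) − 40·(row 2) gives 696·m = 7·(-292) − 40·(-35) = -644, so m = -161/174.
Then c = ((-35) − 40·(-161/174))/7 = 25/87.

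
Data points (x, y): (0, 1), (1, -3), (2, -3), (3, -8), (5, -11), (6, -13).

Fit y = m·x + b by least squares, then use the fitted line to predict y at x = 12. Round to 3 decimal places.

ŷ = -27.062

Setting ∂/∂m … = 0 gives: 75·m + 17·b = -166;  17·m + 6·b = -37.
(Σx·x = 75, Σx = 17, Σ1 = 6, Σx·y = -166, Σy = -37.)
Eliminating b: 6·(row 1) − 17·(row 2) gives 161·m = 6·(-166) − 17·(-37) = -367, so m = -367/161.
Then b = ((-37) − 17·(-367/161))/6 = 47/161.
At x = 12: ŷ = (-367/161)·(12) + (47/161)·(1) = -4357/161.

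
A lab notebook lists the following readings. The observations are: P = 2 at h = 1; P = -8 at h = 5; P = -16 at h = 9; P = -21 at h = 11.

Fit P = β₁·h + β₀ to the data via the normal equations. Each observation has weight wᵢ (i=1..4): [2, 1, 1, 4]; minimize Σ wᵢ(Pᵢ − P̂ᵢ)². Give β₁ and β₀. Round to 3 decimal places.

Entries of MᵀWM: Σwᵢ·h·h = 592, Σwᵢ·h = 60, Σwᵢ·1 = 8.
Moment sums: Σwᵢ·h·P = -1104, Σwᵢ·P = -104.
MᵀWM·[β₁, β₀]ᵀ = MᵀWP becomes [[592, 60]; [60, 8]]·[β₁, β₀]ᵀ = [-1104, -104]ᵀ.
Eliminating β₀: 8·(row 1) − 60·(row 2) gives 1136·β₁ = 8·(-1104) − 60·(-104) = -2592, so β₁ = -162/71.
Then β₀ = ((-104) − 60·(-162/71))/8 = 292/71.

β₁ = -2.282, β₀ = 4.113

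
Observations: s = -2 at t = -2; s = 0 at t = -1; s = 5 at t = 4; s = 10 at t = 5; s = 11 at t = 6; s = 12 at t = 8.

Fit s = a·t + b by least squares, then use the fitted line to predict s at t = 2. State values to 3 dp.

Sums needed: Σt·t = 146, Σt = 20, Σ1 = 6.
For Mᵀs: Σt·s = 236, Σs = 36.
Eliminating b: 6·(row 1) − 20·(row 2) gives 476·a = 6·236 − 20·36 = 696, so a = 174/119.
Then b = (36 − 20·(174/119))/6 = 134/119.
At t = 2: ŝ = (174/119)·(2) + (134/119)·(1) = 482/119.

ŝ = 4.050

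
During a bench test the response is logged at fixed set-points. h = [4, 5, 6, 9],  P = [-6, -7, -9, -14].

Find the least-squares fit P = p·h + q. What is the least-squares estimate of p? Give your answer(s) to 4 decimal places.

Sums needed: Σh·h = 158, Σh = 24, Σ1 = 4.
And Σh·P = -239, ΣP = -36.
Normal equations: [[158, 24]; [24, 4]]·[p, q]ᵀ = [-239, -36]ᵀ.
Δ = 158·4 − 24² = 56.
p = ((-239)·4 − 24·(-36))/56 = -23/14; q = (158·(-36) − 24·(-239))/56 = 6/7.

p = -1.6429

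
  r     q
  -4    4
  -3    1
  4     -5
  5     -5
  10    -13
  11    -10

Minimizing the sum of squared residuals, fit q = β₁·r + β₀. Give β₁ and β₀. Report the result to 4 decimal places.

β₁ = -0.9891, β₀ = -0.8751

Compute the Gram sums: Σr·r = 287, Σr = 23, Σ1 = 6.
For Mᵀq: Σr·q = -304, Σq = -28.
MᵀM·[β₁, β₀]ᵀ = Mᵀq becomes [[287, 23]; [23, 6]]·[β₁, β₀]ᵀ = [-304, -28]ᵀ.
Determinant 287·6 − 23² = 1193.
β₁ = ((-304)·6 − 23·(-28))/1193 = -1180/1193; β₀ = (287·(-28) − 23·(-304))/1193 = -1044/1193.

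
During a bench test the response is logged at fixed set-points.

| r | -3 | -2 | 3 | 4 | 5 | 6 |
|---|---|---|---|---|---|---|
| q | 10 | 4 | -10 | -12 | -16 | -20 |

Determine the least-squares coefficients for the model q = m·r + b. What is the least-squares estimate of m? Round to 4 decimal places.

Forming MᵀM = [[99, 13]; [13, 6]] and Mᵀq = [-316, -44]ᵀ gives MᵀM·[m, b]ᵀ = Mᵀq.
Δ = 99·6 − 13² = 425.
m = ((-316)·6 − 13·(-44))/425 = -1324/425; b = (99·(-44) − 13·(-316))/425 = -248/425.

m = -3.1153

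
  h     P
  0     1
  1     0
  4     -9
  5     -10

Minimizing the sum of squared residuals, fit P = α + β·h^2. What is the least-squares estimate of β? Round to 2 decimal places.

β = -0.46

From the data, Σ1 = 4, Σh^2 = 42, Σh^2·h^2 = 882.
Right-hand side: ΣP = -18, Σh^2·P = -394.
AᵀA·[α, β]ᵀ = AᵀP becomes [[4, 42]; [42, 882]]·[α, β]ᵀ = [-18, -394]ᵀ.
Determinant 4·882 − 42² = 1764.
α = ((-18)·882 − 42·(-394))/1764 = 8/21; β = (4·(-394) − 42·(-18))/1764 = -205/441.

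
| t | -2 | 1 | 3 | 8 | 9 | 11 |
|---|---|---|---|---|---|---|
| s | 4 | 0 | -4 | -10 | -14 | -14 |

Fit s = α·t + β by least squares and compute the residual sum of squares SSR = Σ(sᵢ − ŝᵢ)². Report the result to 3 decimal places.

SSR = 5.641

AᵀA·[α, β]ᵀ = Aᵀs reads: 280·α + 30·β = -380;  30·α + 6·β = -38.
Determinant 280·6 − 30² = 780.
α = ((-380)·6 − 30·(-38))/780 = -19/13; β = (280·(-38) − 30·(-380))/780 = 38/39.
Residuals: 4/39, 19/39, -23/39, 28/39, -71/39, 43/39; SSR = 220/39.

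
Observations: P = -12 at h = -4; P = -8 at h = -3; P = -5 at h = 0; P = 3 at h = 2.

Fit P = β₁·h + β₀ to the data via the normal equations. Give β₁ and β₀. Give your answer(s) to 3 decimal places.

Entries of XᵀX: Σh·h = 29, Σh = -5, Σ1 = 4.
Right-hand side: Σh·P = 78, ΣP = -22.
So XᵀX·[β₁, β₀]ᵀ = XᵀP: [[29, -5]; [-5, 4]]·[β₁, β₀]ᵀ = [78, -22]ᵀ.
Δ = 29·4 − (-5)² = 91.
β₁ = (78·4 − (-5)·(-22))/91 = 202/91; β₀ = (29·(-22) − (-5)·78)/91 = -248/91.

β₁ = 2.220, β₀ = -2.725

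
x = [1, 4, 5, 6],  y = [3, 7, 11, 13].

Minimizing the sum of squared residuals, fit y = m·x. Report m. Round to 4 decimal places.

m = 2.1026

Normal-equation sums: Σx·x = 78.
For Aᵀy: Σx·y = 164.
So AᵀA·[m]ᵀ = Aᵀy: [[78]]·[m]ᵀ = [164]ᵀ.
Hence m = 164 / 78 ≈ 2.10256.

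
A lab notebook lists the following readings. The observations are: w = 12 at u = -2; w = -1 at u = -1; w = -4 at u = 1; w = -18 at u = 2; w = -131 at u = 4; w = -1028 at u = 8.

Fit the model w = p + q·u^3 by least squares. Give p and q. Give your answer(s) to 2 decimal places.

p = -2.77, q = -2.00

XᵀX·[p, q]ᵀ = Xᵀw reads: 6·p + 576·q = -1170;  576·p + 266370·q = -534963.
Eliminating q: 266370·(row 1) − 576·(row 2) gives 1266444·p = 266370·(-1170) − 576·(-534963) = -3514212, so p = -97617/35179.
Then q = ((-534963) − 576·(-97617/35179))/266370 = -140881/70358.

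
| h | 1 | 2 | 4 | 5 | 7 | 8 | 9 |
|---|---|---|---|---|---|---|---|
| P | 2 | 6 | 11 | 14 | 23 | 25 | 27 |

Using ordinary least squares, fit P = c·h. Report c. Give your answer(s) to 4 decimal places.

c = 3.0500

The normal equations are: 240·c = 732.
Hence c = 732 / 240 ≈ 3.05.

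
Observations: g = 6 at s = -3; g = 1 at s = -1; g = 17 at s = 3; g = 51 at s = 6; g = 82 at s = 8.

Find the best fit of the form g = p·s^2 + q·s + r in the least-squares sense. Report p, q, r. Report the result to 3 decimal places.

p = 1.012, q = 1.915, r = 2.333

Setting ∂/∂p … = 0 gives: 5555·p + 727·q + 119·r = 7292;  727·p + 119·q + 13·r = 994;  119·p + 13·q + 5·r = 157.
(Σs^2·s^2 = 5555, Σs^2·s = 727, Σs^2 = 119, Σs·s = 119, Σs = 13, Σ1 = 5, Σs^2·g = 7292, Σs·g = 994, Σg = 157.)
Inverting the 3×3 Gram matrix, [p, q, r]ᵀ = [48575/47994, 91901/47994, 18664/7999]ᵀ.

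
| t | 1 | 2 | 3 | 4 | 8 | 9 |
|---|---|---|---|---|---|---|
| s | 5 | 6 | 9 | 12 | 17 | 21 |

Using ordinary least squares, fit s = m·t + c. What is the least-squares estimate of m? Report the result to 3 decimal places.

m = 1.907

Setting ∂/∂m … = 0 gives: 175·m + 27·c = 417;  27·m + 6·c = 70.
Δ = 175·6 − 27² = 321.
m = (417·6 − 27·70)/321 = 204/107; c = (175·70 − 27·417)/321 = 991/321.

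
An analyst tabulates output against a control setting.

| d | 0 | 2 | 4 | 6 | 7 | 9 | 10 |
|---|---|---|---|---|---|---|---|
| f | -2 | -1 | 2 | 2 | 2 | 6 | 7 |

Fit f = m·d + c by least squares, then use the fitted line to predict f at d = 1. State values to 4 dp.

Sums needed: Σd·d = 286, Σd = 38, Σ1 = 7.
Right-hand side: Σd·f = 156, Σf = 16.
Normal equations: [[286, 38]; [38, 7]]·[m, c]ᵀ = [156, 16]ᵀ.
Δ = 286·7 − 38² = 558.
m = (156·7 − 38·16)/558 = 242/279; c = (286·16 − 38·156)/558 = -676/279.
At d = 1: f̂ = (242/279)·(1) + (-676/279)·(1) = -14/9.

f̂ = -1.5556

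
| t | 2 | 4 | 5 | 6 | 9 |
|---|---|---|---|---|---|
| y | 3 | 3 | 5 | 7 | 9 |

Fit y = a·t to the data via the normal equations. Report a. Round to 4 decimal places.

From the data, Σt·t = 162.
Moment sums: Σt·y = 166.
Normal equations: [[162]]·[a]ᵀ = [166]ᵀ.
Hence a = 166 / 162 ≈ 1.02469.

a = 1.0247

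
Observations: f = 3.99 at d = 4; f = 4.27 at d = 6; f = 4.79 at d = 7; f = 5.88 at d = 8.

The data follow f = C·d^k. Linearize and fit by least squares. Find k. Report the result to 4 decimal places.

Linearized form: ln f = k·ln d + ln C. From the 4 transformed points,
AᵀA = [[13.2429, 7.2034]; [7.2034, 4]], rhs = [11.2515, 6.1735]ᵀ  (here Σln d = 7.2034, Σ(ln d)² = 13.2429, Σln f = 6.1735, Σln d·ln f = 11.2515).
Δ = 13.2429·4 − (7.2034)² = 1.0824; k = (11.2515·4 − 7.2034·6.1735)/1.0824 = 0.49491, ln C = (13.2429·6.1735 − 7.2034·11.2515)/1.0824 = 0.65212.

k = 0.4949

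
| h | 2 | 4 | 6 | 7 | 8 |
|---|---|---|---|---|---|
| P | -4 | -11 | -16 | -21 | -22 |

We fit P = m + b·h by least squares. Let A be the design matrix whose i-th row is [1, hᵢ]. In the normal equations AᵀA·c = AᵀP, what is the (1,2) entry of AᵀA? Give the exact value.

27

Row 1 ↔ basis 1, column 2 ↔ basis h, so (AᵀA)_{1,2} = Σᵢ h = (1)·(2) + (1)·(4) + (1)·(6) + (1)·(7) + (1)·(8) = 27.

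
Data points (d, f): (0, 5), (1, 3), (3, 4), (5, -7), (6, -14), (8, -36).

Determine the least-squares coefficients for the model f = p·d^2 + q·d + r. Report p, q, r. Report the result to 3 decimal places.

Compute the Gram sums: Σd^2·d^2 = 6099, Σd^2·d = 881, Σd^2 = 135, Σd·d = 135, Σd = 23, Σ1 = 6.
Moment sums: Σd^2·f = -2944, Σd·f = -392, Σf = -45.
Row-reducing yields p = -32011/33744, q = 30101/11248, r = 60503/16872.

p = -0.949, q = 2.676, r = 3.586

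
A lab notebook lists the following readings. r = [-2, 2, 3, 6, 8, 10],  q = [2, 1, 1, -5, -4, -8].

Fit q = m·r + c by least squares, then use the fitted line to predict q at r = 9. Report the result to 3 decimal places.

Normal-equation sums: Σr·r = 217, Σr = 27, Σ1 = 6.
And Σr·q = -141, Σq = -13.
MᵀM·[m, c]ᵀ = Mᵀq becomes [[217, 27]; [27, 6]]·[m, c]ᵀ = [-141, -13]ᵀ.
Δ = 217·6 − 27² = 573.
m = ((-141)·6 − 27·(-13))/573 = -165/191; c = (217·(-13) − 27·(-141))/573 = 986/573.
At r = 9: q̂ = (-165/191)·(9) + (986/573)·(1) = -3469/573.

q̂ = -6.054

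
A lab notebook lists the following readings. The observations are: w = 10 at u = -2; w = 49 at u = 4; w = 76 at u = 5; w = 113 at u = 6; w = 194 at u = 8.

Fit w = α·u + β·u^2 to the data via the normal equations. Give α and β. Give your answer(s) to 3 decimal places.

Entries of AᵀA: Σu·u = 145, Σu·u^2 = 909, Σu^2·u^2 = 6289.
Moment sums: Σu·w = 2786, Σu^2·w = 19208.
AᵀA·[α, β]ᵀ = Aᵀw becomes [[145, 909]; [909, 6289]]·[α, β]ᵀ = [2786, 19208]ᵀ.
det = 145·6289 − 909² = 85624.
α = (2786·6289 − 909·19208)/85624 = 4363/6116; β = (145·19208 − 909·2786)/85624 = 18049/6116.

α = 0.713, β = 2.951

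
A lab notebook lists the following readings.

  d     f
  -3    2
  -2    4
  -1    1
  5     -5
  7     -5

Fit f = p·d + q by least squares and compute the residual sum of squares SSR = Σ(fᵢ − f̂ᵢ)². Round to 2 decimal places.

Entries of MᵀM: Σd·d = 88, Σd = 6, Σ1 = 5.
For Mᵀf: Σd·f = -75, Σf = -3.
So MᵀM·[p, q]ᵀ = Mᵀf: [[88, 6]; [6, 5]]·[p, q]ᵀ = [-75, -3]ᵀ.
Determinant 88·5 − 6² = 404.
p = ((-75)·5 − 6·(-3))/404 = -357/404; q = (88·(-3) − 6·(-75))/404 = 93/202.
Residuals: -449/404, 179/101, -139/404, -421/404, 293/404; SSR = 2467/404.

SSR = 6.11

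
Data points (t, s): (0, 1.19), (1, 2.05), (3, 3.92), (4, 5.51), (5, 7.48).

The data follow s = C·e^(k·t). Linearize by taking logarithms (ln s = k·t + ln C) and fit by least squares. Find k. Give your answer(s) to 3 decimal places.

Linearized form: ln s = k·t + ln C. From the 5 transformed points,
Σt = 13.0000, Σ(t)² = 51.0000, Σln s = 5.9767, Σt·ln s = 21.7035.
Equations: 51.0000·k + 13.0000·ln C = 21.7035;  13.0000·k + 5·ln C = 5.9767.
Solving (det = 86.0000): k = 0.35838, ln C = 0.26354.

k = 0.358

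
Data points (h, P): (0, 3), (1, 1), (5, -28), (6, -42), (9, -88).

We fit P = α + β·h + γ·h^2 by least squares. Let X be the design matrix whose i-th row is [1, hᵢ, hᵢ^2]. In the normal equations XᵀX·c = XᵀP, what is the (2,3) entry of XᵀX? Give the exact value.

1071

Row 2 ↔ basis h, column 3 ↔ basis h^2, so (XᵀX)_{2,3} = Σᵢ (h)·(h^2) = (0)·(0) + (1)·(1) + (5)·(25) + (6)·(36) + (9)·(81) = 1071.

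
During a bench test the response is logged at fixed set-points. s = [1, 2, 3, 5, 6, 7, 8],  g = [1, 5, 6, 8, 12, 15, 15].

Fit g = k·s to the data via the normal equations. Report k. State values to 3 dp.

k = 1.947

Setting ∂/∂k … = 0 gives: 188·k = 366.
k = 366/188 = 1.94681.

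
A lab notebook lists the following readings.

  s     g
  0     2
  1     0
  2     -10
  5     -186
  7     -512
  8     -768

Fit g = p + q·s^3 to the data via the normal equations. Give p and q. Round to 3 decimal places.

From the data, Σ1 = 6, Σs^3 = 989, Σs^3·s^3 = 395483.
And Σg = -1474, Σs^3·g = -592162.
Normal equations: [[6, 989]; [989, 395483]]·[p, q]ᵀ = [-1474, -592162]ᵀ.
Eliminating q: 395483·(row 1) − 989·(row 2) gives 1394777·p = 395483·(-1474) − 989·(-592162) = 2706276, so p = 2706276/1394777.
Then q = ((-592162) − 989·(2706276/1394777))/395483 = -2095186/1394777.

p = 1.940, q = -1.502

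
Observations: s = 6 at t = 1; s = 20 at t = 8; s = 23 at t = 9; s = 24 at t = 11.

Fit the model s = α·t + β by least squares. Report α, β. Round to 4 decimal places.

MᵀM·[α, β]ᵀ = Mᵀs reads: 267·α + 29·β = 637;  29·α + 4·β = 73.
(Σt·t = 267, Σt = 29, Σ1 = 4, Σt·s = 637, Σs = 73.)
Δ = 267·4 − 29² = 227.
α = (637·4 − 29·73)/227 = 431/227; β = (267·73 − 29·637)/227 = 1018/227.

α = 1.8987, β = 4.4846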